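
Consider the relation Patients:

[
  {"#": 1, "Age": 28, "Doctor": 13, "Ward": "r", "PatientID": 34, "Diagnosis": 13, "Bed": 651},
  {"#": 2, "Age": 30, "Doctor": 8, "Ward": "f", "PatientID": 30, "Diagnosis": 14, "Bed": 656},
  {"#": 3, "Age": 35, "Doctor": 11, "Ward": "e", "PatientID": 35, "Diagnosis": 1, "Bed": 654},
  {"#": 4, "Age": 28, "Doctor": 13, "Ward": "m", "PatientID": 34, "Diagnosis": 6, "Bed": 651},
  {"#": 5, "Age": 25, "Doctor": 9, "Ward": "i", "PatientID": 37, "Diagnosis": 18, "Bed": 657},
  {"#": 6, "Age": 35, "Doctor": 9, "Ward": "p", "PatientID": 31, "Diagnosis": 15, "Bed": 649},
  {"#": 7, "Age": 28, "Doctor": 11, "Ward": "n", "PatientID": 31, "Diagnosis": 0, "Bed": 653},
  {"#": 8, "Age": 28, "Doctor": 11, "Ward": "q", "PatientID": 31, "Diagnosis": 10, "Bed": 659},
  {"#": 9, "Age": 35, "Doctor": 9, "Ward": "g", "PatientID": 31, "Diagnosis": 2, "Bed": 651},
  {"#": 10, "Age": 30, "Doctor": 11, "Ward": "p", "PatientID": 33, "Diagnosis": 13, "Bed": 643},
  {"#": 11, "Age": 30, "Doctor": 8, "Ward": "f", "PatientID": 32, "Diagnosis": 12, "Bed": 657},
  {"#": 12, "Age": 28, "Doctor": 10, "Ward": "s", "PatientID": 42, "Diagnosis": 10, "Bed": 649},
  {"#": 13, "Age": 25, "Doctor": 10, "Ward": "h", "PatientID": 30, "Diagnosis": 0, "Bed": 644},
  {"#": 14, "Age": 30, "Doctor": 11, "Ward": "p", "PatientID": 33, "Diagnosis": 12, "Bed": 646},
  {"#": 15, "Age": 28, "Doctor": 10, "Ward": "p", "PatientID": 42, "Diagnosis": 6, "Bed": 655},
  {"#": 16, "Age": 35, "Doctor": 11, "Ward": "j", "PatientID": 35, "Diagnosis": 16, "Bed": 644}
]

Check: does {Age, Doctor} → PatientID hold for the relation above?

(Age=28, Doctor=13): rows 1, 4 → PatientID = 34, 34 ✓
(Age=30, Doctor=8): rows 2, 11 → PatientID takes values {30, 32} — violation
(Age=35, Doctor=11): rows 3, 16 → PatientID = 35, 35 ✓
(Age=25, Doctor=9): row 5 → PatientID = 37 ✓
(Age=35, Doctor=9): rows 6, 9 → PatientID = 31, 31 ✓
(Age=28, Doctor=11): rows 7, 8 → PatientID = 31, 31 ✓
(Age=30, Doctor=11): rows 10, 14 → PatientID = 33, 33 ✓
(Age=28, Doctor=10): rows 12, 15 → PatientID = 42, 42 ✓
(Age=25, Doctor=10): row 13 → PatientID = 30 ✓
Two rows agree on {Age, Doctor} but differ on PatientID, so {Age, Doctor} → PatientID does not hold.

No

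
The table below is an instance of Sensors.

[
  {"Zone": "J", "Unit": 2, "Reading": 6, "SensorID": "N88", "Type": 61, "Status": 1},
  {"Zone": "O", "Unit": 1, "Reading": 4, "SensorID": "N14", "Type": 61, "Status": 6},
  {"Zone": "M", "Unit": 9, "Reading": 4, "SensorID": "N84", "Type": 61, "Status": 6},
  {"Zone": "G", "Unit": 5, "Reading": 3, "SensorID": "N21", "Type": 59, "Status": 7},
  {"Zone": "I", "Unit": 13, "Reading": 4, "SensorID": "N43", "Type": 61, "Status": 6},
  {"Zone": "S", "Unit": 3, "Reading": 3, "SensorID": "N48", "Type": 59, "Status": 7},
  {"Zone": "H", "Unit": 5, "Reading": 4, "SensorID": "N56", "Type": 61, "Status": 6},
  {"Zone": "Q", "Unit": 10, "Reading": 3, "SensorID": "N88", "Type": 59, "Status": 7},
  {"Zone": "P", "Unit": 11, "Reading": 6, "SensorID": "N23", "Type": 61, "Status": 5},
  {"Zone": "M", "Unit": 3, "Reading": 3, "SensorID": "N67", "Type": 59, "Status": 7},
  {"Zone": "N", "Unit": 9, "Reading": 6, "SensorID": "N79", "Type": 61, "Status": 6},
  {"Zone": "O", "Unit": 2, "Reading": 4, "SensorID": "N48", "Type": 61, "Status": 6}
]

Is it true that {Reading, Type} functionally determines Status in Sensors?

(Reading=6, Type=61): 3 rows → Status takes values {1, 5, 6} — violation
(Reading=4, Type=61): 5 rows → Status = 6, 6, 6, 6, 6 ✓
(Reading=3, Type=59): 4 rows → Status = 7, 7, 7, 7 ✓
Two rows agree on {Reading, Type} but differ on Status, so {Reading, Type} -> Status does not hold.

No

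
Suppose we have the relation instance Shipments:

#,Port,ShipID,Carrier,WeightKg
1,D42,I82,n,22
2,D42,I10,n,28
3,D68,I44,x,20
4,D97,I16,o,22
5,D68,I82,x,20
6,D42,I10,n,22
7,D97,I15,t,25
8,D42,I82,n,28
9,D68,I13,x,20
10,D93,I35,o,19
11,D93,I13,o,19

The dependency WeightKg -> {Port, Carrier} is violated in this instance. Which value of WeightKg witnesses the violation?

22

WeightKg=22: rows 1, 4, 6 → {Port,Carrier} takes values {(D42, n), (D97, o)} — violation
WeightKg=28: rows 2, 8 → {Port,Carrier} = (D42, n), (D42, n) ✓
WeightKg=20: rows 3, 5, 9 → {Port,Carrier} = (D68, x), (D68, x), (D68, x) ✓
WeightKg=25: row 7 → {Port,Carrier} = (D97, t) ✓
WeightKg=19: rows 10, 11 → {Port,Carrier} = (D93, o), (D93, o) ✓
The only WeightKg value with inconsistent RHS is WeightKg=22.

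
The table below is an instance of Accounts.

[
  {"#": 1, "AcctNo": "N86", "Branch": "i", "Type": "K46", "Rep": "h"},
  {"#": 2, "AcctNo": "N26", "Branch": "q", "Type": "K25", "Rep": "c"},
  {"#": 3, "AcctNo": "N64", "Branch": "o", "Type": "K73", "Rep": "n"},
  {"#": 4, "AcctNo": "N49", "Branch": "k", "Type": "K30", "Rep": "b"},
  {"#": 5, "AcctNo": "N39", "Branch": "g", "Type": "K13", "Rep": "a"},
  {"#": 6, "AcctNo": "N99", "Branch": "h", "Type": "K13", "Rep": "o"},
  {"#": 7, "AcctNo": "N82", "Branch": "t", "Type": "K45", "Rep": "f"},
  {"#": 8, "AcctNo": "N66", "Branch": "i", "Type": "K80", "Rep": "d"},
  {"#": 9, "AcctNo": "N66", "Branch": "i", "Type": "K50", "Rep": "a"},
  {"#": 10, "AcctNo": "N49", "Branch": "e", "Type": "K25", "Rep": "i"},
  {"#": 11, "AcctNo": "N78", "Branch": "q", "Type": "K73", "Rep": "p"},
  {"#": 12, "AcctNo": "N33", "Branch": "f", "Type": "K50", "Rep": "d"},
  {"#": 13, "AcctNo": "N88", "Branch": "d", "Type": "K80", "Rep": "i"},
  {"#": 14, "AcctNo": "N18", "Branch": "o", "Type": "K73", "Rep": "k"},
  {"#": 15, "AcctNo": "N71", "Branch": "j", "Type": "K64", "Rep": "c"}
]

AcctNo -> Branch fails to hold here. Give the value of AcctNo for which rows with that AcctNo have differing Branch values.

N49

AcctNo=N86: row 1 → Branch = i ✓
AcctNo=N26: row 2 → Branch = q ✓
AcctNo=N64: row 3 → Branch = o ✓
AcctNo=N49: rows 4, 10 → Branch takes values {k, e} — violation
AcctNo=N39: row 5 → Branch = g ✓
AcctNo=N99: row 6 → Branch = h ✓
AcctNo=N82: row 7 → Branch = t ✓
AcctNo=N66: rows 8, 9 → Branch = i, i ✓
AcctNo=N78: row 11 → Branch = q ✓
AcctNo=N33: row 12 → Branch = f ✓
AcctNo=N88: row 13 → Branch = d ✓
AcctNo=N18: row 14 → Branch = o ✓
AcctNo=N71: row 15 → Branch = j ✓
The only AcctNo value with inconsistent Branch is AcctNo=N49.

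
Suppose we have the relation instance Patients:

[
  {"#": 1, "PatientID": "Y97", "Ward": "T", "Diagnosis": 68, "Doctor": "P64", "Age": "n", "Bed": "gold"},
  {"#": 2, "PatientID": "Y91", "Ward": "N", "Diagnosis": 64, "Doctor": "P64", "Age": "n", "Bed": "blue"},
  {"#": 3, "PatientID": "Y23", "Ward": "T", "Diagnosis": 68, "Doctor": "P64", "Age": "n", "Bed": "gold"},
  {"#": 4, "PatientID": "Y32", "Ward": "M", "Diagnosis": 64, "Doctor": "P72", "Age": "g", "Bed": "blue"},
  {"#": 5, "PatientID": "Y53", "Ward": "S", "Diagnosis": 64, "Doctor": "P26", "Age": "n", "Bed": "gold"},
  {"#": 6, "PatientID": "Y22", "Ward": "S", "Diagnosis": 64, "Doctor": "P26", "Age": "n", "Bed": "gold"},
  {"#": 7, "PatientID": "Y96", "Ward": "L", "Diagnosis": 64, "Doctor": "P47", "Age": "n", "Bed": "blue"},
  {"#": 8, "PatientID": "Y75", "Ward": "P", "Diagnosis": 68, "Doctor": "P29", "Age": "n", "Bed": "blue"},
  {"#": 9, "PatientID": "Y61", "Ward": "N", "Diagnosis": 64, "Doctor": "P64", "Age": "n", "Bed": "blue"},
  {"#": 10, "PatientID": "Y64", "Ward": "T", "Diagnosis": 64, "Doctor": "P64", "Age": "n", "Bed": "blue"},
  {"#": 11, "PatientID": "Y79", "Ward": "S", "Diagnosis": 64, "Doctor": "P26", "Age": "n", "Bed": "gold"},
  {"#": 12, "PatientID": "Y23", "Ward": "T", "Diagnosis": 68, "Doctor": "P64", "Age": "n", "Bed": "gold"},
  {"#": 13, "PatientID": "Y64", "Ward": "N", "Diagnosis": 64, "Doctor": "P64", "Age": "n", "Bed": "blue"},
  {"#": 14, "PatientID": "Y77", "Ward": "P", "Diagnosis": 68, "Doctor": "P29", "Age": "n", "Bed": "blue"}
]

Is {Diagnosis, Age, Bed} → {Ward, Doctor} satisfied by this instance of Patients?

(Diagnosis=68, Age=n, Bed=gold): rows 1, 3, 12 → {Ward,Doctor} = (T, P64), (T, P64), (T, P64) ✓
(Diagnosis=64, Age=n, Bed=blue): rows 2, 7, 9, 10, 13 → {Ward,Doctor} takes values {(N, P64), (L, P47), (T, P64)} — violation
(Diagnosis=64, Age=g, Bed=blue): row 4 → {Ward,Doctor} = (M, P72) ✓
(Diagnosis=64, Age=n, Bed=gold): rows 5, 6, 11 → {Ward,Doctor} = (S, P26), (S, P26), (S, P26) ✓
(Diagnosis=68, Age=n, Bed=blue): rows 8, 14 → {Ward,Doctor} = (P, P29), (P, P29) ✓
Two rows agree on {Diagnosis, Age, Bed} but differ on {Ward, Doctor}, so {Diagnosis, Age, Bed} → {Ward, Doctor} does not hold.

No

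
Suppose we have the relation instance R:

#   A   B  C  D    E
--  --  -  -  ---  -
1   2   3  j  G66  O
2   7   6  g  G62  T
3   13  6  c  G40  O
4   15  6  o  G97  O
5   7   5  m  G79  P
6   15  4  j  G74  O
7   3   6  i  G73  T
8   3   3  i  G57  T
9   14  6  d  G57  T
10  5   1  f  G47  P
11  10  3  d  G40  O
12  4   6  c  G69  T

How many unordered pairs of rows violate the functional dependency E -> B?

13

E=O: violating pairs (1,3), (1,4), (1,6), (3,6), (3,11), (4,6), (4,11), (6,11) — 8 pairs.
E=T: violating pairs (2,8), (7,8), (8,9), (8,12) — 4 pairs.
E=P: violating pairs (5,10) — 1 pair.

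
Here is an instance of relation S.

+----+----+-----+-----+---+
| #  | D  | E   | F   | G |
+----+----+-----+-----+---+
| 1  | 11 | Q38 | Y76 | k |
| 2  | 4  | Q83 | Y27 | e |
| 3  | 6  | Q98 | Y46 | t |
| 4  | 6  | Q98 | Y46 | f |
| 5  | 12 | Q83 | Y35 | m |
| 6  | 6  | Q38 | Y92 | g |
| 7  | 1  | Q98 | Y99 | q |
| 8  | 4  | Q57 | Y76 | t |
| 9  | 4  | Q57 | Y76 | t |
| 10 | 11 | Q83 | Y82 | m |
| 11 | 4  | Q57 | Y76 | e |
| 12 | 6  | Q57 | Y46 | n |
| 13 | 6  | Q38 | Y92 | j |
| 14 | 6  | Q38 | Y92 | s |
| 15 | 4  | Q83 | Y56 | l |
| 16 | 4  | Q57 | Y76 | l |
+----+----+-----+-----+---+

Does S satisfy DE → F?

(D=11, E=Q38): row 1 → F = Y76 ✓
(D=4, E=Q83): rows 2, 15 → F takes values {Y27, Y56} — violation
(D=6, E=Q98): rows 3, 4 → F = Y46, Y46 ✓
(D=12, E=Q83): row 5 → F = Y35 ✓
(D=6, E=Q38): rows 6, 13, 14 → F = Y92, Y92, Y92 ✓
(D=1, E=Q98): row 7 → F = Y99 ✓
(D=4, E=Q57): rows 8, 9, 11, 16 → F = Y76, Y76, Y76, Y76 ✓
(D=11, E=Q83): row 10 → F = Y82 ✓
(D=6, E=Q57): row 12 → F = Y46 ✓
Two rows agree on DE but differ on F, so DE → F does not hold.

No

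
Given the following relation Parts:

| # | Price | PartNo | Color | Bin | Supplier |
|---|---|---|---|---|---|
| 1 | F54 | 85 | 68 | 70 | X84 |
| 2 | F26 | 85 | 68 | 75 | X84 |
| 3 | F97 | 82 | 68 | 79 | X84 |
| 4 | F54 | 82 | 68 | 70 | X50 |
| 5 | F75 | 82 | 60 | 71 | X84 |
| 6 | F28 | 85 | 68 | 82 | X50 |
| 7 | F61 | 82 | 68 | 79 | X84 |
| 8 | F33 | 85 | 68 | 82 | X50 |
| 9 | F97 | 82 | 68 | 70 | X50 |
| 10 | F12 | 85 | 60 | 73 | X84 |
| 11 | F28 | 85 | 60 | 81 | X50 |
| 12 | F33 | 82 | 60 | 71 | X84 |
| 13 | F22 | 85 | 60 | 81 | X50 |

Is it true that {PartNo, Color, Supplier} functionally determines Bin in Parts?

No

(PartNo=85, Color=68, Supplier=X84): rows 1, 2 → Bin takes values {70, 75} — violation
(PartNo=82, Color=68, Supplier=X84): rows 3, 7 → Bin = 79, 79 ✓
(PartNo=82, Color=68, Supplier=X50): rows 4, 9 → Bin = 70, 70 ✓
(PartNo=82, Color=60, Supplier=X84): rows 5, 12 → Bin = 71, 71 ✓
(PartNo=85, Color=68, Supplier=X50): rows 6, 8 → Bin = 82, 82 ✓
(PartNo=85, Color=60, Supplier=X84): row 10 → Bin = 73 ✓
(PartNo=85, Color=60, Supplier=X50): rows 11, 13 → Bin = 81, 81 ✓
Two rows agree on {PartNo, Color, Supplier} but differ on Bin, so {PartNo, Color, Supplier} → Bin does not hold.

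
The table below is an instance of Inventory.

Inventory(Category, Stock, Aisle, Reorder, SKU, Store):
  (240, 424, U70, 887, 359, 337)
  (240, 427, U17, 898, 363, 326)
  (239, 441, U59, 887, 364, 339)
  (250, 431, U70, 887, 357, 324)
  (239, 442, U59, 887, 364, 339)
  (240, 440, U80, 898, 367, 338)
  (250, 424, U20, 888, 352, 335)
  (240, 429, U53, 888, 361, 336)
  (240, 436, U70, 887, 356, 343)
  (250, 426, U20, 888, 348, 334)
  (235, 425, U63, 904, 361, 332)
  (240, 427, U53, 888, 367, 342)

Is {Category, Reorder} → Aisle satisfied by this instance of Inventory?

No

(Category=240, Reorder=887): 2 rows → Aisle = U70, U70 ✓
(Category=240, Reorder=898): 2 rows → Aisle takes values {U17, U80} — violation
(Category=239, Reorder=887): 2 rows → Aisle = U59, U59 ✓
(Category=250, Reorder=887): 1 row → Aisle = U70 ✓
(Category=250, Reorder=888): 2 rows → Aisle = U20, U20 ✓
(Category=240, Reorder=888): 2 rows → Aisle = U53, U53 ✓
(Category=235, Reorder=904): 1 row → Aisle = U63 ✓
Two rows agree on {Category, Reorder} but differ on Aisle, so {Category, Reorder} → Aisle does not hold.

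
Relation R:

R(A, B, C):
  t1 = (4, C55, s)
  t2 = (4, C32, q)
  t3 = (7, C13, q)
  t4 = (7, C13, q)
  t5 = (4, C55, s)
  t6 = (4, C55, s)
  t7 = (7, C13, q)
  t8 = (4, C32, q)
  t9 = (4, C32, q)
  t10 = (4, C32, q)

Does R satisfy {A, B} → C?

Yes

(A=4, B=C55): rows 1, 5, 6 → C = s, s, s ✓
(A=4, B=C32): rows 2, 8, 9, 10 → C = q, q, q, q ✓
(A=7, B=C13): rows 3, 4, 7 → C = q, q, q ✓
Every {A, B} value is associated with a single C value, so {A, B} → C holds.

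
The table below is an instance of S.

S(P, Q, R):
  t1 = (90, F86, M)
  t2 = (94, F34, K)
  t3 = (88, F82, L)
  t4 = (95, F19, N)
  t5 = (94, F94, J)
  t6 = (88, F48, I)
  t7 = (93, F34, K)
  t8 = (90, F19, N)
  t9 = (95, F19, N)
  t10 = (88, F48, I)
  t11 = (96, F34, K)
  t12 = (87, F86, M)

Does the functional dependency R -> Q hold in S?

Yes

R=M: rows 1, 12 → Q = F86, F86 ✓
R=K: rows 2, 7, 11 → Q = F34, F34, F34 ✓
R=L: row 3 → Q = F82 ✓
R=N: rows 4, 8, 9 → Q = F19, F19, F19 ✓
R=J: row 5 → Q = F94 ✓
R=I: rows 6, 10 → Q = F48, F48 ✓
Every R value is associated with a single Q value, so R -> Q holds.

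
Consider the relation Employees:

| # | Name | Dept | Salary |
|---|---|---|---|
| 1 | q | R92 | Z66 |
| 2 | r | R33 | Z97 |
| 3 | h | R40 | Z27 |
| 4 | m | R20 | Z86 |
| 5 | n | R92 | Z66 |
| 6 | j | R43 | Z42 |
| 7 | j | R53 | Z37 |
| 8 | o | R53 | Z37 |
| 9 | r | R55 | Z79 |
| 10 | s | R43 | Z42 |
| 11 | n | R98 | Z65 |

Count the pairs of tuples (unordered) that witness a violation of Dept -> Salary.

0

Dept=R92: all 2 rows agree on Salary — 0 pairs.
Dept=R43: all 2 rows agree on Salary — 0 pairs.
Dept=R53: all 2 rows agree on Salary — 0 pairs.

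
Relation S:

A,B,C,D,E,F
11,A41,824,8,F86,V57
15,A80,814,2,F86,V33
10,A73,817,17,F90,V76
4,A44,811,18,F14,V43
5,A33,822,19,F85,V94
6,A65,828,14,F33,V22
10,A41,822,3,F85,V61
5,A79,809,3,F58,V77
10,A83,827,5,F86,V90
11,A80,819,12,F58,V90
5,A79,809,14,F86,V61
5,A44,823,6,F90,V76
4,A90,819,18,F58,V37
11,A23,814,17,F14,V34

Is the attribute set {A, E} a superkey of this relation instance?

All 14 rows have distinct {A, E} values, so {A, E} → (all attributes) holds and {A, E} is a superkey.

Yes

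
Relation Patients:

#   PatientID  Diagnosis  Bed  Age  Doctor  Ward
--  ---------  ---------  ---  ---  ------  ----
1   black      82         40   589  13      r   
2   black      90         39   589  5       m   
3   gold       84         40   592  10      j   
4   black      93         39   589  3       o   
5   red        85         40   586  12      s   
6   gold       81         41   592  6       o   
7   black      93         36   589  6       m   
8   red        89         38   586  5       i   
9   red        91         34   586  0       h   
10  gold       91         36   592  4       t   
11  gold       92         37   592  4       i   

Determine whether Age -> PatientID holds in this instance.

Yes

Age=589: rows 1, 2, 4, 7 → PatientID = black, black, black, black ✓
Age=592: rows 3, 6, 10, 11 → PatientID = gold, gold, gold, gold ✓
Age=586: rows 5, 8, 9 → PatientID = red, red, red ✓
Every Age value is associated with a single PatientID value, so Age -> PatientID holds.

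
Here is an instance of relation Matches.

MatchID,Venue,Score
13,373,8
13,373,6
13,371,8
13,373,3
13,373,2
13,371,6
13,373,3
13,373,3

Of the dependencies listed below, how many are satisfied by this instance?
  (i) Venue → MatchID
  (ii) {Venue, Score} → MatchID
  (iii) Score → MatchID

(i) Venue → MatchID: every LHS value maps to a single RHS value — holds.
(ii) {Venue, Score} → MatchID: every LHS value maps to a single RHS value — holds.
(iii) Score → MatchID: every LHS value maps to a single RHS value — holds.
3 of the 3 dependencies hold.

3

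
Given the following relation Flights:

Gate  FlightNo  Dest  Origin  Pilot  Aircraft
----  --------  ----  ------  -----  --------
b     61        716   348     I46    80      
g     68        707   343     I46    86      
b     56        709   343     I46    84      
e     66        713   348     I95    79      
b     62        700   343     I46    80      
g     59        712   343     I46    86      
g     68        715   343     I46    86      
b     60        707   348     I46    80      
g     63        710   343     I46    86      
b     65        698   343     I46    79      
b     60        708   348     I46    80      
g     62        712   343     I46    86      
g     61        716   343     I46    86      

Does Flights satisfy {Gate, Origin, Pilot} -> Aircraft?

(Gate=b, Origin=348, Pilot=I46): 3 rows → Aircraft = 80, 80, 80 ✓
(Gate=g, Origin=343, Pilot=I46): 6 rows → Aircraft = 86, 86, 86, 86, 86, 86 ✓
(Gate=b, Origin=343, Pilot=I46): 3 rows → Aircraft takes values {84, 80, 79} — violation
(Gate=e, Origin=348, Pilot=I95): 1 row → Aircraft = 79 ✓
Two rows agree on {Gate, Origin, Pilot} but differ on Aircraft, so {Gate, Origin, Pilot} -> Aircraft does not hold.

No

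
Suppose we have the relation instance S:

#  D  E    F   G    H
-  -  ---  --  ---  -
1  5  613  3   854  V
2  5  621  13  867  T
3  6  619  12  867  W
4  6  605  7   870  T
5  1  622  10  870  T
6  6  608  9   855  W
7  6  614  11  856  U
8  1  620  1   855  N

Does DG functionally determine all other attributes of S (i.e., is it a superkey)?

Yes

All 8 rows have distinct DG values, so DG → (all attributes) holds and DG is a superkey.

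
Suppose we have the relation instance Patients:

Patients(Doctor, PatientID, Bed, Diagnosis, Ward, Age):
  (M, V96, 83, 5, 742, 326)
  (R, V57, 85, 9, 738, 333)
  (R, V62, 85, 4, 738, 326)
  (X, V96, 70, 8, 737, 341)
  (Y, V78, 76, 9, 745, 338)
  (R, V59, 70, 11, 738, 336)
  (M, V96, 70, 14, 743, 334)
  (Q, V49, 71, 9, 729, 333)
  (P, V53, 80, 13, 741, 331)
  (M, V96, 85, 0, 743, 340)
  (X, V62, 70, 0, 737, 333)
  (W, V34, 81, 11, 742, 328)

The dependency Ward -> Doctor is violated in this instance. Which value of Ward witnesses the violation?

742

Ward=742: 2 rows → Doctor takes values {M, W} — violation
Ward=738: 3 rows → Doctor = R, R, R ✓
Ward=737: 2 rows → Doctor = X, X ✓
Ward=745: 1 row → Doctor = Y ✓
Ward=743: 2 rows → Doctor = M, M ✓
Ward=729: 1 row → Doctor = Q ✓
Ward=741: 1 row → Doctor = P ✓
The only Ward value with inconsistent Doctor is Ward=742.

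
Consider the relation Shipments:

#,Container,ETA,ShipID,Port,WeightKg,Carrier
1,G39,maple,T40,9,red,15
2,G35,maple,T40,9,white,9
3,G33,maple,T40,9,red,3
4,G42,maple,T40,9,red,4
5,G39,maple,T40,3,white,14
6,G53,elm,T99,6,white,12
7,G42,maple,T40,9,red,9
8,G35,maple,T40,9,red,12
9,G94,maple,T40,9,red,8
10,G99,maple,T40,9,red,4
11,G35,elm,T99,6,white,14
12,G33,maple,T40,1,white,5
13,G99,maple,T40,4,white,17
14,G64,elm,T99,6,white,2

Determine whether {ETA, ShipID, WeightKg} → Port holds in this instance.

No

(ETA=maple, ShipID=T40, WeightKg=red): rows 1, 3, 4, 7, 8, 9, 10 → Port = 9, 9, 9, 9, 9, 9, 9 ✓
(ETA=maple, ShipID=T40, WeightKg=white): rows 2, 5, 12, 13 → Port takes values {9, 3, 1, 4} — violation
(ETA=elm, ShipID=T99, WeightKg=white): rows 6, 11, 14 → Port = 6, 6, 6 ✓
Two rows agree on {ETA, ShipID, WeightKg} but differ on Port, so {ETA, ShipID, WeightKg} → Port does not hold.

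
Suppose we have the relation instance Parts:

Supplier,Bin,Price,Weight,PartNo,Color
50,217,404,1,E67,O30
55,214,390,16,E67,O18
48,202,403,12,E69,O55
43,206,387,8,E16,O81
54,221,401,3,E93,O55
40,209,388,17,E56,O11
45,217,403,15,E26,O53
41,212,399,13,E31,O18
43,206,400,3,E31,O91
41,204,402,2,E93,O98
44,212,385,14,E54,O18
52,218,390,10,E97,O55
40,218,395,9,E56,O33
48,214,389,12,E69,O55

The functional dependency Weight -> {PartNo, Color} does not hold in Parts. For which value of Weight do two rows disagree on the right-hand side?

Weight=1: 1 row → {PartNo,Color} = (E67, O30) ✓
Weight=16: 1 row → {PartNo,Color} = (E67, O18) ✓
Weight=12: 2 rows → {PartNo,Color} = (E69, O55), (E69, O55) ✓
Weight=8: 1 row → {PartNo,Color} = (E16, O81) ✓
Weight=3: 2 rows → {PartNo,Color} takes values {(E93, O55), (E31, O91)} — violation
Weight=17: 1 row → {PartNo,Color} = (E56, O11) ✓
Weight=15: 1 row → {PartNo,Color} = (E26, O53) ✓
Weight=13: 1 row → {PartNo,Color} = (E31, O18) ✓
Weight=2: 1 row → {PartNo,Color} = (E93, O98) ✓
Weight=14: 1 row → {PartNo,Color} = (E54, O18) ✓
Weight=10: 1 row → {PartNo,Color} = (E97, O55) ✓
Weight=9: 1 row → {PartNo,Color} = (E56, O33) ✓
The only Weight value with inconsistent RHS is Weight=3.

3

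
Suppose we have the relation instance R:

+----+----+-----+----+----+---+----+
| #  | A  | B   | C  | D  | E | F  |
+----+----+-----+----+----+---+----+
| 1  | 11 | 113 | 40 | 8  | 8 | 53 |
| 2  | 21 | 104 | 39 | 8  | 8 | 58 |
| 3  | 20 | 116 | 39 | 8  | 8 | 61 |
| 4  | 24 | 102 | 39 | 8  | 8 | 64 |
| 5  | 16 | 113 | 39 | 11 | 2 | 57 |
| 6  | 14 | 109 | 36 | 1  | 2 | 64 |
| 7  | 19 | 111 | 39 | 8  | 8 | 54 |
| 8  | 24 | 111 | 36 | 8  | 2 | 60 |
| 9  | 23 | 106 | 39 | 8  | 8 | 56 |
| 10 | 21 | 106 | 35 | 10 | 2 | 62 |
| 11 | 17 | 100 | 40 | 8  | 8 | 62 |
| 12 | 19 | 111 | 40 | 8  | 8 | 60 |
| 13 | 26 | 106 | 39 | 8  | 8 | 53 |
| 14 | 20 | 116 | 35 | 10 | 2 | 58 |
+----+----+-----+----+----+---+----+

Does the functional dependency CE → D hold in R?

(C=40, E=8): rows 1, 11, 12 → D = 8, 8, 8 ✓
(C=39, E=8): rows 2, 3, 4, 7, 9, 13 → D = 8, 8, 8, 8, 8, 8 ✓
(C=39, E=2): row 5 → D = 11 ✓
(C=36, E=2): rows 6, 8 → D takes values {1, 8} — violation
(C=35, E=2): rows 10, 14 → D = 10, 10 ✓
Two rows agree on CE but differ on D, so CE → D does not hold.

No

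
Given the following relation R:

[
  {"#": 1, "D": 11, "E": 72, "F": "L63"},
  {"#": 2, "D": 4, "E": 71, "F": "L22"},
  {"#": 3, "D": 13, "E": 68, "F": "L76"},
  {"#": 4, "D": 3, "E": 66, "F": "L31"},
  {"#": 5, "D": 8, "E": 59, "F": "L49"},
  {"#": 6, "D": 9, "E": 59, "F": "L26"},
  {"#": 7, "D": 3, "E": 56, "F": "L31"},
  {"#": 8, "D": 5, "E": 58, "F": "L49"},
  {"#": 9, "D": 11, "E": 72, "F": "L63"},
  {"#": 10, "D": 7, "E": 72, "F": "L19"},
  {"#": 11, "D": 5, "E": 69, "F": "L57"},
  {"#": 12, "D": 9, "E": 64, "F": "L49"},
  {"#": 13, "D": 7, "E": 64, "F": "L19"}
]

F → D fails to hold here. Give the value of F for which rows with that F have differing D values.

F=L63: rows 1, 9 → D = 11, 11 ✓
F=L22: row 2 → D = 4 ✓
F=L76: row 3 → D = 13 ✓
F=L31: rows 4, 7 → D = 3, 3 ✓
F=L49: rows 5, 8, 12 → D takes values {8, 5, 9} — violation
F=L26: row 6 → D = 9 ✓
F=L19: rows 10, 13 → D = 7, 7 ✓
F=L57: row 11 → D = 5 ✓
The only F value with inconsistent D is F=L49.

L49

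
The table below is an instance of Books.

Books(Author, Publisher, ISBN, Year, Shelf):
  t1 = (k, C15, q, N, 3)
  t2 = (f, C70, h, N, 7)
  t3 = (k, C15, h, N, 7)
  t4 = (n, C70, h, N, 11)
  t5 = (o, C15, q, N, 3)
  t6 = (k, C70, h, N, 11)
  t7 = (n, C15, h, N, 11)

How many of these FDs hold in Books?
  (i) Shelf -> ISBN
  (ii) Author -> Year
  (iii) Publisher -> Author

(i) Shelf -> ISBN: every LHS value maps to a single RHS value — holds.
(ii) Author -> Year: every LHS value maps to a single RHS value — holds.
(iii) Publisher -> Author: Publisher=C15: rows 1, 3, 5, 7 → Author takes values {k, o, n} — violation; Publisher=C70: rows 2, 4, 6 → Author takes values {f, n, k} — violation — fails.
2 of the 3 dependencies hold.

2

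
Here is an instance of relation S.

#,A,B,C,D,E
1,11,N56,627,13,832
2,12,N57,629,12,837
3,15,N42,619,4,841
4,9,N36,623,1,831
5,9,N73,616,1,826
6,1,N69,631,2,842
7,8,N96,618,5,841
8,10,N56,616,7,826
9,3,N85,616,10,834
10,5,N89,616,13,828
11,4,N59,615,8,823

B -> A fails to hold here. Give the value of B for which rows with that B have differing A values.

N56

B=N56: rows 1, 8 → A takes values {11, 10} — violation
B=N57: row 2 → A = 12 ✓
B=N42: row 3 → A = 15 ✓
B=N36: row 4 → A = 9 ✓
B=N73: row 5 → A = 9 ✓
B=N69: row 6 → A = 1 ✓
B=N96: row 7 → A = 8 ✓
B=N85: row 9 → A = 3 ✓
B=N89: row 10 → A = 5 ✓
B=N59: row 11 → A = 4 ✓
The only B value with inconsistent A is B=N56.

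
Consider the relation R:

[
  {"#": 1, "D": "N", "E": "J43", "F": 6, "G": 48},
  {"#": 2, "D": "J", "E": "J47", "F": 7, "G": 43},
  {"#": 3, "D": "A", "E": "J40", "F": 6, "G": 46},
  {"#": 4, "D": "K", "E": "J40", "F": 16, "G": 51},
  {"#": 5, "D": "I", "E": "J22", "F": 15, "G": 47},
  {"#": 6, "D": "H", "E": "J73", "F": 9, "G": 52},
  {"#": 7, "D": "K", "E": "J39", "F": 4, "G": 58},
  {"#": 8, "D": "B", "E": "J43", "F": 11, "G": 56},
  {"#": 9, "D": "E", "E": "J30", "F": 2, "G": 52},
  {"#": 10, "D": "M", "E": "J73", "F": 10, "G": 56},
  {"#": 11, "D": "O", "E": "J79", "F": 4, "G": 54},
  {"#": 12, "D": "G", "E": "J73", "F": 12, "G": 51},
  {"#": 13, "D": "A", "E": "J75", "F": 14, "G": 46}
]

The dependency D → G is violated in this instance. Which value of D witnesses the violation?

D=N: row 1 → G = 48 ✓
D=J: row 2 → G = 43 ✓
D=A: rows 3, 13 → G = 46, 46 ✓
D=K: rows 4, 7 → G takes values {51, 58} — violation
D=I: row 5 → G = 47 ✓
D=H: row 6 → G = 52 ✓
D=B: row 8 → G = 56 ✓
D=E: row 9 → G = 52 ✓
D=M: row 10 → G = 56 ✓
D=O: row 11 → G = 54 ✓
D=G: row 12 → G = 51 ✓
The only D value with inconsistent G is D=K.

K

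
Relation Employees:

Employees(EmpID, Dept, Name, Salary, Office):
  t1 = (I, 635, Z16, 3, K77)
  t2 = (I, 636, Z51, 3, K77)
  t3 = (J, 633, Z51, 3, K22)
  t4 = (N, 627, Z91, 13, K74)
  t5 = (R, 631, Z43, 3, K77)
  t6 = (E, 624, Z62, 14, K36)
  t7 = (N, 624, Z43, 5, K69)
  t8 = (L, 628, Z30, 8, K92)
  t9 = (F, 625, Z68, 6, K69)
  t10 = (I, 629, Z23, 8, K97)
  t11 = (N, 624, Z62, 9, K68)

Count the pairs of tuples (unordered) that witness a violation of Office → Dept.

Office=K77: violating pairs (1,2), (1,5), (2,5) — 3 pairs.
Office=K69: violating pairs (7,9) — 1 pair.

4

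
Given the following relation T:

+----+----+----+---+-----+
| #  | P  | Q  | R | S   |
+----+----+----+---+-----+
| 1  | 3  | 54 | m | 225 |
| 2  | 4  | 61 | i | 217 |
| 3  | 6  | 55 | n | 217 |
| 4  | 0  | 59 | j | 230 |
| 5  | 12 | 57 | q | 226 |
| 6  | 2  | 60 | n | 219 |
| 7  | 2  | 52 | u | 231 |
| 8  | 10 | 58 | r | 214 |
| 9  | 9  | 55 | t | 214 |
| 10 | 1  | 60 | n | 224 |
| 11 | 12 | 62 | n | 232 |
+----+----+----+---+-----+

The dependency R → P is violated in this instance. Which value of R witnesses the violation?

n

R=m: row 1 → P = 3 ✓
R=i: row 2 → P = 4 ✓
R=n: rows 3, 6, 10, 11 → P takes values {6, 2, 1, 12} — violation
R=j: row 4 → P = 0 ✓
R=q: row 5 → P = 12 ✓
R=u: row 7 → P = 2 ✓
R=r: row 8 → P = 10 ✓
R=t: row 9 → P = 9 ✓
The only R value with inconsistent P is R=n.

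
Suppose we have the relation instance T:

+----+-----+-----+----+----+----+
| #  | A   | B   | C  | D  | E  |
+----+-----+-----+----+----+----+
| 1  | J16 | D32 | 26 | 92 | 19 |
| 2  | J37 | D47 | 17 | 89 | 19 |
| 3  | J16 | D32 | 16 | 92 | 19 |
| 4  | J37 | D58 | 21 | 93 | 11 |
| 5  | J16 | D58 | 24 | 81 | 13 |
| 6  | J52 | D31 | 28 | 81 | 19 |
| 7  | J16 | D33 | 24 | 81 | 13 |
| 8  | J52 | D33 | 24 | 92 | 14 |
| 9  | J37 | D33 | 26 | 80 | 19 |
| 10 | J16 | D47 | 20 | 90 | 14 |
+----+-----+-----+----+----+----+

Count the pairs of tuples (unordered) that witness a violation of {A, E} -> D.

1

(A=J16, E=19): all 2 rows agree on D — 0 pairs.
(A=J37, E=19): violating pairs (2,9) — 1 pair.
(A=J16, E=13): all 2 rows agree on D — 0 pairs.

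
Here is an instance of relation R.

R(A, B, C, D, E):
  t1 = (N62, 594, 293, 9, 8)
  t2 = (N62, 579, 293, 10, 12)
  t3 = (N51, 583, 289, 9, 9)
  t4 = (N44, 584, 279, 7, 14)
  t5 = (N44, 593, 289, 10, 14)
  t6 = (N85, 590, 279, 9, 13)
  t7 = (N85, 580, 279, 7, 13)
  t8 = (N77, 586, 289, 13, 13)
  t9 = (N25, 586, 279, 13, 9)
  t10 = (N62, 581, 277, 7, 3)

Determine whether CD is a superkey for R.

No

Rows 4 and 7 have the same CD value (C=279, D=7) but are distinct tuples, so CD does not determine every attribute — not a superkey.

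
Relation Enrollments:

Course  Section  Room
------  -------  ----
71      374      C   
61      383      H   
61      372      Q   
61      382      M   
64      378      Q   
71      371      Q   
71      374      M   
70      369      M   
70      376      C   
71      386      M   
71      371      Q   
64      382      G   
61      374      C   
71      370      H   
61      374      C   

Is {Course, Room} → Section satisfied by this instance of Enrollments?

No

(Course=71, Room=C): 1 row → Section = 374 ✓
(Course=61, Room=H): 1 row → Section = 383 ✓
(Course=61, Room=Q): 1 row → Section = 372 ✓
(Course=61, Room=M): 1 row → Section = 382 ✓
(Course=64, Room=Q): 1 row → Section = 378 ✓
(Course=71, Room=Q): 2 rows → Section = 371, 371 ✓
(Course=71, Room=M): 2 rows → Section takes values {374, 386} — violation
(Course=70, Room=M): 1 row → Section = 369 ✓
(Course=70, Room=C): 1 row → Section = 376 ✓
(Course=64, Room=G): 1 row → Section = 382 ✓
(Course=61, Room=C): 2 rows → Section = 374, 374 ✓
(Course=71, Room=H): 1 row → Section = 370 ✓
Two rows agree on {Course, Room} but differ on Section, so {Course, Room} → Section does not hold.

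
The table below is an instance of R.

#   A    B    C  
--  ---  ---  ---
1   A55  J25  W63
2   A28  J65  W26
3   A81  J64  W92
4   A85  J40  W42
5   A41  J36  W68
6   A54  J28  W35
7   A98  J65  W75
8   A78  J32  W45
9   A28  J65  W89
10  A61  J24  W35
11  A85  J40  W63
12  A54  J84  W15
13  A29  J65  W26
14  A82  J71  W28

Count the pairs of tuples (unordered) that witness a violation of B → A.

B=J65: violating pairs (2,7), (2,13), (7,9), (7,13), (9,13) — 5 pairs.
B=J40: all 2 rows agree on A — 0 pairs.

5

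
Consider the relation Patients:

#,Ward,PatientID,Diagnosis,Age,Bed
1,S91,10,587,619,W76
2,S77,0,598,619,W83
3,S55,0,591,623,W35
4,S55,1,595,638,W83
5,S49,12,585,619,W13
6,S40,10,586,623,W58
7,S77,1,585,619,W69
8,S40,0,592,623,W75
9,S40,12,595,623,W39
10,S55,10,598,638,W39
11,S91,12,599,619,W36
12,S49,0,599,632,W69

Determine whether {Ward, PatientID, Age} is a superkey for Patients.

Yes

All 12 rows have distinct {Ward, PatientID, Age} values, so {Ward, PatientID, Age} → (all attributes) holds and {Ward, PatientID, Age} is a superkey.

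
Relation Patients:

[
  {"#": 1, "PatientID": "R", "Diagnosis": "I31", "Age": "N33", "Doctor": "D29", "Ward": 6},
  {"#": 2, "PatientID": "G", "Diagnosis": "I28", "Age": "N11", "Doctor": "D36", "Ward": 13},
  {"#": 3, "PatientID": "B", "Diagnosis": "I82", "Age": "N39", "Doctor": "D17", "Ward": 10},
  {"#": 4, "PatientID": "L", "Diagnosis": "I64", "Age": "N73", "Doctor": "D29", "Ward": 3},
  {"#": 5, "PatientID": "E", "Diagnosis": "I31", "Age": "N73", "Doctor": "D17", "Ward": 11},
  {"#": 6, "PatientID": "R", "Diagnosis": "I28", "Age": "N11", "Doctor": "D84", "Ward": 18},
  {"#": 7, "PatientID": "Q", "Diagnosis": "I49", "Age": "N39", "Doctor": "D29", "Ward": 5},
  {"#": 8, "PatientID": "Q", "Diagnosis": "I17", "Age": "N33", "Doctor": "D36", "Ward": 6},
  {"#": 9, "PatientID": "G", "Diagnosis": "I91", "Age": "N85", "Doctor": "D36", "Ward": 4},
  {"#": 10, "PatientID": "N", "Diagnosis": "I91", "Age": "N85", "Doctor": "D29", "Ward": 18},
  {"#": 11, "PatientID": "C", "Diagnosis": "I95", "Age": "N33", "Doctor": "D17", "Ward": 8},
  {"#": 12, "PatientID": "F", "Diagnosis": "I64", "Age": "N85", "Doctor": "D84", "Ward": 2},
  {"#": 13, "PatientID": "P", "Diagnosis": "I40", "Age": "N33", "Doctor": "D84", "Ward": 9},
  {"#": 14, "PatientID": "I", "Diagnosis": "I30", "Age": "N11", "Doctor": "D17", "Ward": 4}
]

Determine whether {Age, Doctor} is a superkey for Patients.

Yes

All 14 rows have distinct {Age, Doctor} values, so {Age, Doctor} → (all attributes) holds and {Age, Doctor} is a superkey.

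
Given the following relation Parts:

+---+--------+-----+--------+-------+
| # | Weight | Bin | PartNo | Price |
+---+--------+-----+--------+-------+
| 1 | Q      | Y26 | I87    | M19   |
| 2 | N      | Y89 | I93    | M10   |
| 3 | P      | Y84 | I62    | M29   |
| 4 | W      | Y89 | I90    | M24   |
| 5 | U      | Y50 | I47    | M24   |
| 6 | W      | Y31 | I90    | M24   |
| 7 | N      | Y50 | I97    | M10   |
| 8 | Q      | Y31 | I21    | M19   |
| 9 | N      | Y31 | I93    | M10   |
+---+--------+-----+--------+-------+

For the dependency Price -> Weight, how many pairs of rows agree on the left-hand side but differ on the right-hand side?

Price=M19: all 2 rows agree on Weight — 0 pairs.
Price=M10: all 3 rows agree on Weight — 0 pairs.
Price=M24: violating pairs (4,5), (5,6) — 2 pairs.

2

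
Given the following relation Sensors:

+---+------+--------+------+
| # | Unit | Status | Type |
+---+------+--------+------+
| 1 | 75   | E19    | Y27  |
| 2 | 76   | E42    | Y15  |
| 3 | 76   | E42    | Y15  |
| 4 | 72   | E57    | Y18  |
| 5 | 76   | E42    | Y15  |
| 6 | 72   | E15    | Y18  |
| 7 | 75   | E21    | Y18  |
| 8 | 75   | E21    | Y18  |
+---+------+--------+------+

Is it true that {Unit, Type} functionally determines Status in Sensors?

No

(Unit=75, Type=Y27): row 1 → Status = E19 ✓
(Unit=76, Type=Y15): rows 2, 3, 5 → Status = E42, E42, E42 ✓
(Unit=72, Type=Y18): rows 4, 6 → Status takes values {E57, E15} — violation
(Unit=75, Type=Y18): rows 7, 8 → Status = E21, E21 ✓
Two rows agree on {Unit, Type} but differ on Status, so {Unit, Type} → Status does not hold.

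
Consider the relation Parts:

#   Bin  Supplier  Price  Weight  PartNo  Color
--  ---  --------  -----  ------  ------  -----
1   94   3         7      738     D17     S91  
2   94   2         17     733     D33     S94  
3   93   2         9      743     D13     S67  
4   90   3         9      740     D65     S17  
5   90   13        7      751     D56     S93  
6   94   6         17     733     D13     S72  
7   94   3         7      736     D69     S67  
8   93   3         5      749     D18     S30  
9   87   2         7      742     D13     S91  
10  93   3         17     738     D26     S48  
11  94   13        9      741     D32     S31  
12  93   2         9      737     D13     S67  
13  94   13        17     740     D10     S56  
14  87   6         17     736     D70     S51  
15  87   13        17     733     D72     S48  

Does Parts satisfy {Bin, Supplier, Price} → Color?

(Bin=94, Supplier=3, Price=7): rows 1, 7 → Color takes values {S91, S67} — violation
(Bin=94, Supplier=2, Price=17): row 2 → Color = S94 ✓
(Bin=93, Supplier=2, Price=9): rows 3, 12 → Color = S67, S67 ✓
(Bin=90, Supplier=3, Price=9): row 4 → Color = S17 ✓
(Bin=90, Supplier=13, Price=7): row 5 → Color = S93 ✓
(Bin=94, Supplier=6, Price=17): row 6 → Color = S72 ✓
(Bin=93, Supplier=3, Price=5): row 8 → Color = S30 ✓
(Bin=87, Supplier=2, Price=7): row 9 → Color = S91 ✓
(Bin=93, Supplier=3, Price=17): row 10 → Color = S48 ✓
(Bin=94, Supplier=13, Price=9): row 11 → Color = S31 ✓
(Bin=94, Supplier=13, Price=17): row 13 → Color = S56 ✓
(Bin=87, Supplier=6, Price=17): row 14 → Color = S51 ✓
(Bin=87, Supplier=13, Price=17): row 15 → Color = S48 ✓
Two rows agree on {Bin, Supplier, Price} but differ on Color, so {Bin, Supplier, Price} → Color does not hold.

No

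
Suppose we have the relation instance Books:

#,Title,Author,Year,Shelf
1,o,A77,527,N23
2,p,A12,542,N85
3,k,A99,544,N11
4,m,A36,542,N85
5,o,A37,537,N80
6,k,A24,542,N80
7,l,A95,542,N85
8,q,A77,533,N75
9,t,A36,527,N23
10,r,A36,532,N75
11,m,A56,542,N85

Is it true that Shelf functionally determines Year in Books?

Shelf=N23: rows 1, 9 → Year = 527, 527 ✓
Shelf=N85: rows 2, 4, 7, 11 → Year = 542, 542, 542, 542 ✓
Shelf=N11: row 3 → Year = 544 ✓
Shelf=N80: rows 5, 6 → Year takes values {537, 542} — violation
Shelf=N75: rows 8, 10 → Year takes values {533, 532} — violation
Two rows agree on Shelf but differ on Year, so Shelf → Year does not hold.

No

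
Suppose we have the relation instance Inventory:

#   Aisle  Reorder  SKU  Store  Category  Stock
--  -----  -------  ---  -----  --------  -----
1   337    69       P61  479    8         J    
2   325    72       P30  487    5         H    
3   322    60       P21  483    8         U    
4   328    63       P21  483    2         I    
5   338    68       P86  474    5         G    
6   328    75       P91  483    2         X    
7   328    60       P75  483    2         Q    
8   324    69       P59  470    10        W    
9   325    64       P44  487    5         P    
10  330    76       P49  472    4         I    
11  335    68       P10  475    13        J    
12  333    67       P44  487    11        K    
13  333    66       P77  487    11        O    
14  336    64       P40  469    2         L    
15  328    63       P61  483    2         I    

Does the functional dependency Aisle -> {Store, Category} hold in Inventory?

Yes

Aisle=337: row 1 → {Store,Category} = (479, 8) ✓
Aisle=325: rows 2, 9 → {Store,Category} = (487, 5), (487, 5) ✓
Aisle=322: row 3 → {Store,Category} = (483, 8) ✓
Aisle=328: rows 4, 6, 7, 15 → {Store,Category} = (483, 2), (483, 2), (483, 2), (483, 2) ✓
Aisle=338: row 5 → {Store,Category} = (474, 5) ✓
Aisle=324: row 8 → {Store,Category} = (470, 10) ✓
Aisle=330: row 10 → {Store,Category} = (472, 4) ✓
Aisle=335: row 11 → {Store,Category} = (475, 13) ✓
Aisle=333: rows 12, 13 → {Store,Category} = (487, 11), (487, 11) ✓
Aisle=336: row 14 → {Store,Category} = (469, 2) ✓
Every Aisle value is associated with a single {Store, Category} value, so Aisle -> {Store, Category} holds.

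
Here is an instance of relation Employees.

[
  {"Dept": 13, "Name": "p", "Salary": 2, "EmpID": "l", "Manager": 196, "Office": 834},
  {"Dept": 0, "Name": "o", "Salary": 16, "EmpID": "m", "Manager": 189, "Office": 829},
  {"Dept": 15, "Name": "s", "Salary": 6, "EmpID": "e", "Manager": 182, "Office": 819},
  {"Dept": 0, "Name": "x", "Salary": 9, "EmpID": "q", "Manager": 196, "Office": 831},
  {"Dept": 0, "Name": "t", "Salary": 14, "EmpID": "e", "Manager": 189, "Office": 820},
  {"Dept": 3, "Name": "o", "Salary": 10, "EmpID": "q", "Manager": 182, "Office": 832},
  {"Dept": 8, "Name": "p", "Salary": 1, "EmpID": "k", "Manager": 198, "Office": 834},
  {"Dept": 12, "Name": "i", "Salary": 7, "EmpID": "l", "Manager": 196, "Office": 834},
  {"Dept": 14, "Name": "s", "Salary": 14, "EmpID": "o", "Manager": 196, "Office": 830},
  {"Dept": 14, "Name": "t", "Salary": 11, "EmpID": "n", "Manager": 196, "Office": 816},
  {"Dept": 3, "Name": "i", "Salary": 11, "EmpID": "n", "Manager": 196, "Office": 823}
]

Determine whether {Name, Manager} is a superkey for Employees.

Two distinct rows share (Name=i, Manager=196), so {Name, Manager} does not determine every attribute — not a superkey.

No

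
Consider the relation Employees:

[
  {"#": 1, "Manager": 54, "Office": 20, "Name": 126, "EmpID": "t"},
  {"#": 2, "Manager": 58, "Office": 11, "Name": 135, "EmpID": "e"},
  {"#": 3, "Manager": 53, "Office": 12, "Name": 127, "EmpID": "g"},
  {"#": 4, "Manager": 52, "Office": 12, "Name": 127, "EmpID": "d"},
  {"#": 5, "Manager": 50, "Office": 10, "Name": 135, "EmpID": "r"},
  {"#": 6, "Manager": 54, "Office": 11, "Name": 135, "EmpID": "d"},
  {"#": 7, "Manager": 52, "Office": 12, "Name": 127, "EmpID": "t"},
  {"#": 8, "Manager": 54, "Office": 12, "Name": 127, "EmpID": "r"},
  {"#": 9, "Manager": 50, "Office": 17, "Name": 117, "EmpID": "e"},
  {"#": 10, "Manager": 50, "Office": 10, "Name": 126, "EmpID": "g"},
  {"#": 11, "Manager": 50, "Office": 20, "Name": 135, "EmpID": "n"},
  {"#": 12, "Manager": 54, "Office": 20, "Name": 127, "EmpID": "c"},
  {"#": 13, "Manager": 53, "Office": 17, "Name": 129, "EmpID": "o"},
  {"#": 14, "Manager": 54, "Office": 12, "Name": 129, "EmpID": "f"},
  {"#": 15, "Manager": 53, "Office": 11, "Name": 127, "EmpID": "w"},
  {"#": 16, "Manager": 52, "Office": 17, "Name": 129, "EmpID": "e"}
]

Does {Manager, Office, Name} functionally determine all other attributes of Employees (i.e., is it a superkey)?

Rows 4 and 7 have the same {Manager, Office, Name} value (Manager=52, Office=12, Name=127) but are distinct tuples, so {Manager, Office, Name} does not determine every attribute — not a superkey.

No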